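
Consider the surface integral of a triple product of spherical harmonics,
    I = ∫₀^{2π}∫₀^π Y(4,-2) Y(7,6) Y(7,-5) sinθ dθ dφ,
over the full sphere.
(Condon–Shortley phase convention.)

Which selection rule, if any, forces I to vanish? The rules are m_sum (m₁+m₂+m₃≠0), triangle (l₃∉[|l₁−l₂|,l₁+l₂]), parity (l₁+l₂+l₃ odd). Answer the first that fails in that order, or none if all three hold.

Σmᵢ = -1  ✗
l₃∈[|l₁−l₂|,l₁+l₂]=[3,11], have l₃=7
Σlᵢ = 18 ⇒ even

m_sum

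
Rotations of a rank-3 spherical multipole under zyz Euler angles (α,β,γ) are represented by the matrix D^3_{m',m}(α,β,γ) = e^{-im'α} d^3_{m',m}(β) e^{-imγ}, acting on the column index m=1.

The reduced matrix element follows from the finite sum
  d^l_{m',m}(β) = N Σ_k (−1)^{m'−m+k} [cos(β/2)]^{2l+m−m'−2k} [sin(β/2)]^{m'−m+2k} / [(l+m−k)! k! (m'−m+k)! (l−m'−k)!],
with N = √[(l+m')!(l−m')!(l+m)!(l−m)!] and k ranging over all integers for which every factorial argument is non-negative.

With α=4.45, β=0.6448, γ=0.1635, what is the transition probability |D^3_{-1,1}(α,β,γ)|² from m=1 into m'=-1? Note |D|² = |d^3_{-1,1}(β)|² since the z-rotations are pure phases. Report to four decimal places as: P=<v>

Split into d^3_{-1,1}(β=0.6448) × two z-phases.
Half-angle: c=0.948478, s=0.316844. N=√(2·24·24·2)=48.000000
Admissible k: 2..4 (factorial args all ≥0)
  k=2: (−1)^0·48.0000/(8)·0.9485^4·0.3168^2 = +0.487473
  k=3: (−1)^1·48.0000/(6)·0.9485^2·0.3168^4 = -0.072531
  k=4: (−1)^2·48.0000/(48)·0.9485^0·0.3168^6 = +0.001012
d^3_{-1,1}(0.6448) = +0.487473 -0.072531 +0.001012 = +0.415953
|D^3_{-1,1}|² = |d^3_{-1,1}(β)|² = (+0.415953)² = 0.173017 (the z-rotation phases have unit modulus)

P=0.1730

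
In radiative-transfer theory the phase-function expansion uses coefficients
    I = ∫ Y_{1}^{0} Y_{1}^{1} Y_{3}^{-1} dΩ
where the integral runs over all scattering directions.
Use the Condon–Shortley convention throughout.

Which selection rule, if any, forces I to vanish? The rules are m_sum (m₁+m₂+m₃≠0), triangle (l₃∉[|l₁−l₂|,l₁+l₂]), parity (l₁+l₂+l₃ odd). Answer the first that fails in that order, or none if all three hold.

azimuthal sum: 0 + 1 − 1 = 0  ✓
l₃ must lie in [0,2]; have l₃=3  ✗
L = 1 + 1 + 3 = 5 (odd)

triangle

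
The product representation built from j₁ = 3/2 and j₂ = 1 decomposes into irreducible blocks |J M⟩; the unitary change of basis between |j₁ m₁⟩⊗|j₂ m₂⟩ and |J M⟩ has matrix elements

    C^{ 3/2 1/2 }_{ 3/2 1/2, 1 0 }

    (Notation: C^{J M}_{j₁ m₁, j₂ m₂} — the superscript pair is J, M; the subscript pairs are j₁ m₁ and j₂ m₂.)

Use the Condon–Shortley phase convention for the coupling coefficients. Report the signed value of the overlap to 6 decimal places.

+0.258199

triangle: 1!×2!×1!/5! = 2/120
(j±m)!: 2!×1!×1!×1!×2!×1! = 4
prefactor² = (2J+1)×Δ×N² = 4/15
  k=0: +1/(0!×1!×1!×1!×1!×0!) = 1
  k=1: −1/(1!×0!×0!×0!×2!×1!) = -1/2
Σ = 1/2  ⇒  CG² = 4/15×(1/2)² = 1/15
CG = +√(1/15) = +0.258199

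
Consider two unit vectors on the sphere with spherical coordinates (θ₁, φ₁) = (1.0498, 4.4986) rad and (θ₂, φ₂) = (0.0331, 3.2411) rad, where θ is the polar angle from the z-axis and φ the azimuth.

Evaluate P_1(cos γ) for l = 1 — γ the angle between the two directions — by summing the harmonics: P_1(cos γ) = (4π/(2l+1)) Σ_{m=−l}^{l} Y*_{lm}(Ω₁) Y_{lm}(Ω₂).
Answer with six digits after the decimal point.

0.506318

Addition theorem: P_1(cos γ) = (4π/3) Σ_m Y*_{lm}(Ω₁) Y_{lm}(Ω₂), m = −1…1:
  m=-1: (-0.06358 - 0.29283j) × (-0.01138 + 0.00114j) = 0.00106 + 0.00326j  (running Σ = 0.00106 + 0.00326j)
  m=0: (0.24320 + 0.00000j) × (0.48833 + 0.00000j) = 0.11876 + 0.00000j  (running Σ = 0.11982 + 0.00326j)
  m=1: (0.06358 - 0.29283j) × (0.01138 + 0.00114j) = 0.00106 - 0.00326j  (running Σ = 0.12087 + 0.00000j)
Σ over m = 0.12087 + 0.00000j; ×(4π/3) → 0.50632 + 0.00000j. Real part: 0.506318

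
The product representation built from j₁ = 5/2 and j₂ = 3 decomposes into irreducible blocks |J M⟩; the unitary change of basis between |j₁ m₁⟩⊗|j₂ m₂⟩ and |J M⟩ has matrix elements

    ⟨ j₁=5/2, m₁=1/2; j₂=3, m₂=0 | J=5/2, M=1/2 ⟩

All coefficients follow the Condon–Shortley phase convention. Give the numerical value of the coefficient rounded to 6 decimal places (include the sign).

-0.276026  (= −√(8/105))

√[6·3!2!3!/9! · 3!2!3!3!3!2!] = √(216/35)
  +(−1)^0/∏(0,3,2,3,0,0)! = 1/72  (running 1/72)
  +(−1)^1/∏(1,2,1,2,1,1)! = -1/4  (running -17/72)
  +(−1)^2/∏(2,1,0,1,2,2)! = 1/8  (running -1/9)
⟨..|..⟩ = √(216/35)·(-1/9) = -0.276026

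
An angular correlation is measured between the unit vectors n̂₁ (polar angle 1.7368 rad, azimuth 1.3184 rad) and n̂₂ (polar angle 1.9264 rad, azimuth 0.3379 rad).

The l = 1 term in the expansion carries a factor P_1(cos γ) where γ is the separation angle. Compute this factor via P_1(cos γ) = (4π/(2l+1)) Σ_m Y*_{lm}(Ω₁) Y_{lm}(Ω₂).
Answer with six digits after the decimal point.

Expand P_1 via completeness: Σ_{m} conj(Y_{1,m}) at Ω₁ times Y_{1,m} at Ω₂ —
  m=-1: Y*=(0.085092, 0.329949)  Y=(0.305564, -0.107368)  product (0.061427, 0.091684)
  m=+0: Y*=(-0.080738, -0.000000)  Y=(-0.170110, 0.000000)  product (0.013734, 0.000000)
  m=+1: Y*=(-0.085092, 0.329949)  Y=(-0.305564, -0.107368)  product (0.061427, -0.091684)
Accumulated sum (0.136589, 0.000000); after 4π/(2l+1) scaling, (0.572141, 0.000000) ⇒ P_1 = 0.572141

0.572141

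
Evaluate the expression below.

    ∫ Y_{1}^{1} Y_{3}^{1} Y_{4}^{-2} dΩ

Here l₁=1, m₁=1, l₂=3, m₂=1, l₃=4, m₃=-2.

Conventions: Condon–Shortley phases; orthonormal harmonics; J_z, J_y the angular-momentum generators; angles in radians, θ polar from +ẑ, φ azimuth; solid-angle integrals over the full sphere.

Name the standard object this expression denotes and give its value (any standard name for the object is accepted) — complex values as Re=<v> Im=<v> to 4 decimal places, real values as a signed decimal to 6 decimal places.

Gaunt coefficient, +0.238414

This is a Gaunt coefficient — the integral of a triple product of spherical harmonics over the sphere.
Rules hold: Σm=0, L=8 even, 2≤4≤4.
N = 3·7·9 = 189
Δ = 0!·2!·6!/9! = 1/252
Racah Σ t=0..0: t=0:+1/36 = 1/36
⇒ 3j(1 3 4; 0 0 0)² = 4/63, sgn +1
Racah Σ t=0..0: t=0:+1/96 = 1/96
⇒ 3j(1 3 4; 1 1 -2)² = 5/84, sgn +1
4πI² = N·(3j₀)²·(3jₘ)² = 5/7
I = +1·√(0.714286/4π) = 0.23841361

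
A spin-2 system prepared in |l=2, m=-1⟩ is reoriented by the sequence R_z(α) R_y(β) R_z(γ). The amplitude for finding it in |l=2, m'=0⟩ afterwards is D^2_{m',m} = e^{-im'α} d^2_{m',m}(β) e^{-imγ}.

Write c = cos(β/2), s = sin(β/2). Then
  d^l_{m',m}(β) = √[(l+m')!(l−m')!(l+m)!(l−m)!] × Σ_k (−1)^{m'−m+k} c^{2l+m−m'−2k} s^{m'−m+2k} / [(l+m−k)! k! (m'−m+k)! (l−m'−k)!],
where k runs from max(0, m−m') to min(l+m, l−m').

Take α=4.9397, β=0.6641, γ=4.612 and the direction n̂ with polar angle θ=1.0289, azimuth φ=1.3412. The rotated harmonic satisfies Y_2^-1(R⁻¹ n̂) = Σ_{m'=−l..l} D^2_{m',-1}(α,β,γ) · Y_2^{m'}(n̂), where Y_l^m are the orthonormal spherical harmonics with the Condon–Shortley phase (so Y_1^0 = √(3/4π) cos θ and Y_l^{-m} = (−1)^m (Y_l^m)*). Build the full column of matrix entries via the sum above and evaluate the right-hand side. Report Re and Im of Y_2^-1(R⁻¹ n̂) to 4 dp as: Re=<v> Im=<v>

Need the full column D^2_{m',-1} for m'=−2..2 at α=4.9397, β=0.6641, γ=4.6120.
cos(β/2)=0.945376, sin(β/2)=0.325982
d^2_{-2,-1}: single k=1 term ⇒ +0.550855;  D = -0.191076+0.516654i
d^2_{-1,-1}: k∈[0..1] ⇒ +0.798764 -0.284916 = +0.513848;  D = -0.509714-0.065044i
d^2_{0,-1}: k∈[0..1] ⇒ -0.674656 +0.080216 = -0.594441;  D = +0.059575+0.591448i
d^2_{1,-1}: k∈[0..1] ⇒ +0.284916 -0.011292 = +0.273624;  D = +0.259063-0.088070i
d^2_{2,-1}: single k=0 term ⇒ -0.065496;  D = -0.034513-0.055665i
Y_2^{m'}(θ=1.0289,φ=1.3412) and Σ D·Y over m':
  (-0.1911+0.5167i)·(-0.2542-0.1257i)  (-0.5097-0.0650i)·(+0.0777-0.3324i)  (+0.0596+0.5914i)·(-0.0637+0.0000i)  (+0.2591-0.0881i)·(-0.0777-0.3324i)  (-0.0345-0.0557i)·(-0.2542+0.1257i)
Y_2^-1(R⁻¹ n̂) = +0.014836-0.050055i

Re=0.0148 Im=-0.0501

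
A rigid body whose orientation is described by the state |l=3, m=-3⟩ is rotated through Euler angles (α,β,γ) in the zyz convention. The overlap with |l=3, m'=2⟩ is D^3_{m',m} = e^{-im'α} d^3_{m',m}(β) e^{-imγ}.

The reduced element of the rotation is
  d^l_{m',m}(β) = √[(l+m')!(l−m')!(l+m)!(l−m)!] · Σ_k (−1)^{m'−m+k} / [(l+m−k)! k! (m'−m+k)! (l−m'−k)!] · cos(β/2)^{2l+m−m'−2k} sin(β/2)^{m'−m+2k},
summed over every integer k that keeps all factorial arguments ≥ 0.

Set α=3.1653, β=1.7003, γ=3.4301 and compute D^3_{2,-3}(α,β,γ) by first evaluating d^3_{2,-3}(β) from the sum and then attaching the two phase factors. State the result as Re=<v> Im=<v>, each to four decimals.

First d^3_{2,-3}(β=1.7003), then the phase factors e^{-i(2)α} and e^{-i(-3)γ}:
c=cos(1.700300/2)=0.659870, s=sin(1.700300/2)=0.751379; N=√[120·1·1·720]=293.938769
The bounds max(0,m−m')=0 and min(l+m,l−m')=0 give 1 term
  k=0: (−1)^5·293.9388/(120)·0.6599^1·0.7514^5 = -0.387107
d^3_{2,-3}(1.7003) = -0.387107
Attach z-rotation phases: D = e^{-i(2)(3.1653)}·(-0.387107)·e^{-i(-3)(3.4301)} = +0.264628+0.282531i

Re=0.2646 Im=0.2825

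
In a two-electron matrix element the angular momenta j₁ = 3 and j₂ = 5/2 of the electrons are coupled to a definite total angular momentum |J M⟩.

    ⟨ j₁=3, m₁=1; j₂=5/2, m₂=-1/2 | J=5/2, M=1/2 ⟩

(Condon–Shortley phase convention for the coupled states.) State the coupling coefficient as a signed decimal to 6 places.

-0.478091

triangle: 3!*3!*2!/9! = 72/362880
(j±m)!: 4!*2!*2!*3!*3!*2! = 6912
prefactor² = (2J+1)*Δ*N² = 288/35
  k=0: +1/(0!*3!*2!*2!*1!*0!) = 1/24
  k=1: −1/(1!*2!*1!*1!*2!*1!) = -1/4
  k=2: +1/(2!*1!*0!*0!*3!*2!) = 1/24
Σ = -1/6  ⇒  CG² = 288/35*(-1/6)² = 8/35
CG = −√(8/35) = -0.478091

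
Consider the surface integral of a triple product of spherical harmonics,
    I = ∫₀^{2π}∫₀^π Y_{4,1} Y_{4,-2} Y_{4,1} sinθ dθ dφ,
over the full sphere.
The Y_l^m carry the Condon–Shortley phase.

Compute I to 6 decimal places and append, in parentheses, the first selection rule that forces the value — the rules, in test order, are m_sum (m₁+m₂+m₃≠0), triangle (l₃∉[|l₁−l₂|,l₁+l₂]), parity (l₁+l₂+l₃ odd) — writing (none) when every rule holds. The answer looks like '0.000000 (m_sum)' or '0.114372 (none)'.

0.144370 (none)

m-sum 0 ✓  L=12 even ✓  0≤4≤8 ✓
Π(2lᵢ+1) = 9×9×9 = 729
triangle coeff Δ(4,4,4) = 1/450450
Σ_t [0,4]: t=0:+1/13824 t=1:−1/216 t=2:+1/64 t=3:−1/216 t=4:+1/13824 = 5/768
(3j)²=18/1001 [(4 4 4; 0 0 0)], sign=+1
Σ_t [0,2]: t=0:+1/576 t=1:−1/144 t=2:+1/576 = -1/288
(3j)²=20/1001 [(4 4 4; 1 -2 1)], sign=+1
⇒ 4πI² = 262440/1002001
I = (+1)√(262440/1002001/(4π)) = 0.14436968
No selection rule forces the value: the integral is nonzero (none).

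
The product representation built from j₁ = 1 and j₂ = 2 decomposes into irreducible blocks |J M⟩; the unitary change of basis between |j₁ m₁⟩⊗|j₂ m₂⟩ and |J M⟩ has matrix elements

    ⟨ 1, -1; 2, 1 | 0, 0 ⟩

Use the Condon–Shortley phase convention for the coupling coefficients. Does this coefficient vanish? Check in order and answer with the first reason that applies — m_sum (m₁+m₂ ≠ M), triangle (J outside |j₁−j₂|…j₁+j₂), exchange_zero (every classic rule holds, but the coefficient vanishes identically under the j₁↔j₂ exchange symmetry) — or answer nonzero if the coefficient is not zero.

triangle

m-sum: m₁+m₂ = -1+1 = 0, M = 0  ✓
triangle: need |j₁−j₂| ≤ J ≤ j₁+j₂, i.e. J ∈ [1, 3]; J = 0 is outside ✗ ⇒ coefficient is 0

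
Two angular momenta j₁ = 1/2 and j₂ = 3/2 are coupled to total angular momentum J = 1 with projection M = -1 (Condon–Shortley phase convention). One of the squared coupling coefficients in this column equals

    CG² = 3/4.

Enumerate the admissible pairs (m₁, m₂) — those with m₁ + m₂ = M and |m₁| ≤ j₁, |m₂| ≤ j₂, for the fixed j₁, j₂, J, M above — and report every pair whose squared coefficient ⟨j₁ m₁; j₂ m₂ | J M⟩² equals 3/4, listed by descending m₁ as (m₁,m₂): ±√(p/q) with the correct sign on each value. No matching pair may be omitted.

(1/2,-3/2): +√(3/4)

Admissible pairs with m₁+m₂ = M = -1: (-1/2,-1/2), (1/2,-3/2)
  (m₁,m₂)=(1/2,-3/2): CG² = 3/4, CG = +√(3/4)   ← matches the target
  (m₁,m₂)=(-1/2,-1/2): CG² = 1/4, CG = −√(1/4)
Pairs with CG² = 3/4: (1/2,-3/2): +√(3/4)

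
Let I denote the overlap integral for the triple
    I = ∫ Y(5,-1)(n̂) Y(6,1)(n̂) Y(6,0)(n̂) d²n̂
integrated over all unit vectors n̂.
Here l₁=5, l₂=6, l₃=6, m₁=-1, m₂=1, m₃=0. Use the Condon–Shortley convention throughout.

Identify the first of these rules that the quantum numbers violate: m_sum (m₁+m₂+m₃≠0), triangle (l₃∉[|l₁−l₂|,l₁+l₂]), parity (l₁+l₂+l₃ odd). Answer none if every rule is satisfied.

m₁+m₂+m₃ = -1 + 1 + 0 = 0  ✓
triangle: |5−6|=1 ≤ l₃=6 ≤ 5+6=11  ✓
parity: l₁+l₂+l₃ = 17 is odd  ✗

parity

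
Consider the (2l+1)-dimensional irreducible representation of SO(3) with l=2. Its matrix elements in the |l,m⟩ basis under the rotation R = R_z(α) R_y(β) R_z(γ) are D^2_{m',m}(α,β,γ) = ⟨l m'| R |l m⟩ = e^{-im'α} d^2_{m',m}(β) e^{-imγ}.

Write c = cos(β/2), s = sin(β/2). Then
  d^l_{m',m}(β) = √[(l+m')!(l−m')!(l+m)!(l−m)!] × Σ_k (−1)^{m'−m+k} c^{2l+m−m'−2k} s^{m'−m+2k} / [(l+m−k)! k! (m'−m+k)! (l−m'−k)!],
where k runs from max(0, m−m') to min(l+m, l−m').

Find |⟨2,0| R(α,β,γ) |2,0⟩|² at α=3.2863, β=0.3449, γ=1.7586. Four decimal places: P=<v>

Split into d^2_{0,0}(β=0.3449) × two z-phases.
Half-angle: c=0.985167, s=0.171597. N=√(2·2·2·2)=4.000000
The bounds max(0,m−m')=0 and min(l+m,l−m')=2 give 3 terms
  k=0: (−1)^0·4.0000/(4)·0.9852^4·0.1716^0 = +0.941976
  k=1: (−1)^1·4.0000/(1)·0.9852^2·0.1716^2 = -0.114313
  k=2: (−1)^2·4.0000/(4)·0.9852^0·0.1716^4 = +0.000867
d^2_{0,0}(0.3449) = +0.941976 -0.114313 +0.000867 = +0.828530
|D^2_{0,0}|² = |d^2_{0,0}(β)|² = (+0.828530)² = 0.686462 (the z-rotation phases have unit modulus)

P=0.6865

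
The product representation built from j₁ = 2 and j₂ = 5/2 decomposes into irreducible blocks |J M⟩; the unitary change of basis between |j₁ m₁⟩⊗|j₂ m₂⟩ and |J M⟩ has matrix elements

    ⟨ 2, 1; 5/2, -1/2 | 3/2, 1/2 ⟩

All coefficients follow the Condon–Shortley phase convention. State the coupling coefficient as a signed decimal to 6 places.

−√(5/21) ≈ -0.487950

√[4·3!1!2!/7! · 3!1!2!3!2!1!] = √(48/35)
  +(−1)^0/∏(0,3,1,2,0,0)! = 1/12  (running 1/12)
  +(−1)^1/∏(1,2,0,1,1,1)! = -1/2  (running -5/12)
⟨..|..⟩ = √(48/35)·(-5/12) = -0.487950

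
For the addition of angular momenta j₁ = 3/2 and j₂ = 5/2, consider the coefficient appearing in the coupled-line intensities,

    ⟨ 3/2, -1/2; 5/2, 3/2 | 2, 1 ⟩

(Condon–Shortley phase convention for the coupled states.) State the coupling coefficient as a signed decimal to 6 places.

√[5·2!1!3!/7! · 1!2!4!1!3!1!] = √(24/7)
  +(−1)^1/∏(1,1,1,3,0,0)! = -1/6  (running -1/6)
  +(−1)^2/∏(2,0,0,2,1,1)! = 1/4  (running 1/12)
⟨..|..⟩ = √(24/7)·(1/12) = +0.154303

+0.154303  (= +√(1/42))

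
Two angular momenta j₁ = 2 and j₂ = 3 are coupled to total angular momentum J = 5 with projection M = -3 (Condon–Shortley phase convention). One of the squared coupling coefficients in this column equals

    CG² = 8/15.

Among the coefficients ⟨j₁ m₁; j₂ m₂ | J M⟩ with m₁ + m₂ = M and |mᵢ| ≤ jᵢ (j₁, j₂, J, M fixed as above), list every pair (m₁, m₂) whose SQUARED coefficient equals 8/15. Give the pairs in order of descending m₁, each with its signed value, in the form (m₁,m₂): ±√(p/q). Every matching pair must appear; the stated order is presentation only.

Admissible pairs with m₁+m₂ = M = -3: (-2,-1), (-1,-2), (0,-3)
  (m₁,m₂)=(0,-3): CG² = 2/15, CG = +√(2/15)
  (m₁,m₂)=(-1,-2): CG² = 8/15, CG = +√(8/15)   ← matches the target
  (m₁,m₂)=(-2,-1): CG² = 1/3, CG = +√(1/3)
Pairs with CG² = 8/15: (-1,-2): +√(8/15)

(-1,-2): +√(8/15)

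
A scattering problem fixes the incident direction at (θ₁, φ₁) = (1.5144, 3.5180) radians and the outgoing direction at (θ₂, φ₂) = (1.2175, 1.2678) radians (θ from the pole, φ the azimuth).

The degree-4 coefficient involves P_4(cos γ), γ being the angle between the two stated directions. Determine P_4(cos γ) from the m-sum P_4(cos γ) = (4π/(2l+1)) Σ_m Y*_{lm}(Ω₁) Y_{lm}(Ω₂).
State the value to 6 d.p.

Summing Y*_{l m}(θ₁,φ₁)·Y_{l m}(θ₂,φ₂) over m ∈ [−4, 4]; prefactor 4π/(2·4+1) = 1.396263:
  m=-4: Y*=(0.028635, 0.438792)  Y=(0.120421, 0.321084)  product (-0.137441, 0.062034)
  m=-3: Y*=(-0.030008, -0.063481)  Y=(-0.282168, 0.219810)  product (0.022421, 0.011316)
  m=-2: Y*=(-0.237936, -0.222915)  Y=(0.039217, 0.027176)  product (-0.003273, -0.015208)
  m=-1: Y*=(0.073729, 0.029142)  Y=(-0.099072, 0.316908)  product (-0.016540, 0.020478)
  m=+0: Y*=(0.307311, -0.000000)  Y=(-0.009494, 0.000000)  product (-0.002918, 0.000000)
  m=+1: Y*=(-0.073729, 0.029142)  Y=(0.099072, 0.316908)  product (-0.016540, -0.020478)
  m=+2: Y*=(-0.237936, 0.222915)  Y=(0.039217, -0.027176)  product (-0.003273, 0.015208)
  m=+3: Y*=(0.030008, -0.063481)  Y=(0.282168, 0.219810)  product (0.022421, -0.011316)
  m=+4: Y*=(0.028635, -0.438792)  Y=(0.120421, -0.321084)  product (-0.137441, -0.062034)
Accumulated sum (-0.272582, -0.000000); after 4π/(2l+1) scaling, (-0.380597, -0.000000) ⇒ P_4 = -0.380597

-0.380597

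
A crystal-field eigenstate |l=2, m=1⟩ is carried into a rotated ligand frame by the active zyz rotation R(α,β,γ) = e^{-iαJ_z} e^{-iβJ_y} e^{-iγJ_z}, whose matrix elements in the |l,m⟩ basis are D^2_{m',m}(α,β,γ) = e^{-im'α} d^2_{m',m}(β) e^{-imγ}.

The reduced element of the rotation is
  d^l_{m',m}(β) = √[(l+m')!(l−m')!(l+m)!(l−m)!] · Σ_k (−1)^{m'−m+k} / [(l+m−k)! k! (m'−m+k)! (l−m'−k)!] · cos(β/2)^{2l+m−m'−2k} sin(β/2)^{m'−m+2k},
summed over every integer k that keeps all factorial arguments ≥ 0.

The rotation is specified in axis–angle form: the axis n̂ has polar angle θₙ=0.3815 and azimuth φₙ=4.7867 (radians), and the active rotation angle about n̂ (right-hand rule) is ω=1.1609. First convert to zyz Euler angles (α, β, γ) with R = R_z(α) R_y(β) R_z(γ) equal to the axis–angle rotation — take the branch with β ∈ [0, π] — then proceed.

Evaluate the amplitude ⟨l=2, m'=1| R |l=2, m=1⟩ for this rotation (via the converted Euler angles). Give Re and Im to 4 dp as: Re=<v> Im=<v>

Axis–angle → zyz. n̂ = (sinθₙcosφₙ, sinθₙsinφₙ, cosθₙ) = (+0.027642, -0.371286, +0.928107), ω = 1.1609.
R = I cosω + sinω [n̂]ₓ + (1−cosω) n̂n̂ᵀ gives
  R = [+0.398974, -0.857398, -0.325098; +0.845052, +0.481431, -0.232619; +0.355960, -0.181916, +0.916624]
β = atan2(√(R₁₃²+R₂₃²), R₃₃) = 0.411245; α = atan2(R₂₃, R₁₃) mod 2π = 3.762669; γ = atan2(R₃₂, −R₃₁) mod 2π = 3.614047
Split into d^2_{1,1}(β=0.4112) × two z-phases.
With c≡cos(β/2)=0.978934 and s≡sin(β/2)=0.204177, N=[6·1·6·1]^{1/2}=6.000000
The bounds max(0,m−m')=0 and min(l+m,l−m')=1 give 2 terms
  k=0: (−1)^0·6.0000/(6)·0.9789^4·0.2042^0 = +0.918362
  k=1: (−1)^1·6.0000/(2)·0.9789^2·0.2042^2 = -0.119851
d^2_{1,1}(0.4112) = +0.918362 -0.119851 = +0.798511
Phases: e^{-i·(1)·3.7627}=-0.813252+0.581911i, e^{-i·(1)·3.6140}=-0.890454+0.455073i ⇒ D=+0.366798-0.709281i

Re=0.3668 Im=-0.7093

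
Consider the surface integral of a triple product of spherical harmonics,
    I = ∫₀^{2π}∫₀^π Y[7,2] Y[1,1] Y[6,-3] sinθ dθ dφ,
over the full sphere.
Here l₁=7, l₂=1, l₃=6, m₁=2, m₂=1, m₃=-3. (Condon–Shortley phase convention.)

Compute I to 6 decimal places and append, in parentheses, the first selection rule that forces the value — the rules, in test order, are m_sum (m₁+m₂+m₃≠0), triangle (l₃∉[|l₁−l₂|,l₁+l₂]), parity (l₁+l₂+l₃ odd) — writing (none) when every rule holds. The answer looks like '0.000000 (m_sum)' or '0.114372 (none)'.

Checks pass: Σm=0; 14 even; l₃=6∈[6,8].
(2·7+1)(2·1+1)(2·6+1) = 585
Δ: 2! 12! 0! / 15! → 1/1365
sum: t=1:−1/518400 = -1/518400
3j²(7 1 6; 0 0 0) = Δ·Π!·Σ² = 7/195  (sign -1)
sum: t=2:+1/4354560 = 1/4354560
3j²(7 1 6; 2 1 -3) = Δ·Π!·Σ² = 2/273  (sign -1)
combine: 4πI² = 585·7/195·2/273 = 2/13
take √, sign +1: I = 0.11064668
No selection rule forces the value: the integral is nonzero (none).

0.110647 (none)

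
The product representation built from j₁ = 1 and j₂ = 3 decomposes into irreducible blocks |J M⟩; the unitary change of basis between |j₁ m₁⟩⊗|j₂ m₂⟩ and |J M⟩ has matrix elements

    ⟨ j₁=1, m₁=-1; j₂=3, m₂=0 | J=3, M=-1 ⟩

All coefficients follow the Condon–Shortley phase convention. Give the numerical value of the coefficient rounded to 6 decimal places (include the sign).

-0.707107  (= −√(1/2))

triangle: 1!·1!·5!/8! = 120/40320
(j±m)!: 0!·2!·3!·3!·2!·4! = 3456
prefactor² = (2J+1)·Δ·N² = 72
  k=1: −1/(1!·0!·1!·2!·0!·3!) = -1/12
Σ = -1/12  ⇒  CG² = 72·(-1/12)² = 1/2
CG = −√(1/2) = -0.707107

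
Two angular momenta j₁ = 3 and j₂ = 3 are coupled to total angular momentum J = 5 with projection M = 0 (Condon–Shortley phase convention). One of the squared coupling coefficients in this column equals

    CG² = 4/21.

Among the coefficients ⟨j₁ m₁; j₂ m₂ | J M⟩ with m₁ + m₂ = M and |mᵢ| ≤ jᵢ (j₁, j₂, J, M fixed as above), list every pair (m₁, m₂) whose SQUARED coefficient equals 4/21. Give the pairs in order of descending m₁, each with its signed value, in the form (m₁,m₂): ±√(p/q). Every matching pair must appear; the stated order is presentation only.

Admissible pairs with m₁+m₂ = M = 0: (-3,3), (-2,2), (-1,1), (0,0), (1,-1), (2,-2), (3,-3)
  (m₁,m₂)=(3,-3): CG² = 1/84, CG = +√(1/84)
  (m₁,m₂)=(2,-2): CG² = 4/21, CG = +√(4/21)   ← matches the target
  (m₁,m₂)=(1,-1): CG² = 25/84, CG = +√(25/84)
  (m₁,m₂)=(0,0): CG² = 0/1, CG = 0
  (m₁,m₂)=(-1,1): CG² = 25/84, CG = −√(25/84)
  (m₁,m₂)=(-2,2): CG² = 4/21, CG = −√(4/21)   ← matches the target
  (m₁,m₂)=(-3,3): CG² = 1/84, CG = −√(1/84)
Pairs with CG² = 4/21: (2,-2): +√(4/21); (-2,2): −√(4/21)

(2,-2): +√(4/21); (-2,2): −√(4/21)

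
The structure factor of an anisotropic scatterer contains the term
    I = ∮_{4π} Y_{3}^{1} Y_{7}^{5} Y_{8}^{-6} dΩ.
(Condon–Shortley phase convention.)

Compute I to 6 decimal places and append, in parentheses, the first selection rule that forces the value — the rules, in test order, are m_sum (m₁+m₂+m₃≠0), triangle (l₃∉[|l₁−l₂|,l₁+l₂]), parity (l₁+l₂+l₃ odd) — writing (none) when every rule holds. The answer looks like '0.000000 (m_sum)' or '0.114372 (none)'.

Checks pass: Σm=0; 18 even; l₃=8∈[4,10].
(2·3+1)(2·7+1)(2·8+1) = 1785
Δ: 2! 4! 12! / 19! → 1/5290740
sum: t=0:+1/7257600 t=1:−1/2073600 t=2:+1/7257600 = -1/4838400
3j²(3 7 8; 0 0 0) = Δ·Π!·Σ² = 252/20995  (sign -1)
sum: t=0:+1/3832012800 t=1:−1/239500800 t=2:+1/348364800 = -1/958003200
3j²(3 7 8; 1 5 -6) = Δ·Π!·Σ² = 8/4845  (sign -1)
combine: 4πI² = 1785·252/20995·8/4845 = 14112/398905
take √, sign +1: I = 0.05305846
No selection rule forces the value: the integral is nonzero (none).

0.053058 (none)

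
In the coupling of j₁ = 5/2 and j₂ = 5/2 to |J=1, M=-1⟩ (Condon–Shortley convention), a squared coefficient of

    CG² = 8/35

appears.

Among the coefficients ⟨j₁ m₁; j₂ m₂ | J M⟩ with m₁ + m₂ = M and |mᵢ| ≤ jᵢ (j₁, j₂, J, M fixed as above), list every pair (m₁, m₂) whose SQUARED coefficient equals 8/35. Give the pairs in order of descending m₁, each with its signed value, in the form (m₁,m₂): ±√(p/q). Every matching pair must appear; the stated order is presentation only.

(1/2,-3/2): −√(8/35); (-3/2,1/2): −√(8/35)

Admissible pairs with m₁+m₂ = M = -1: (-5/2,3/2), (-3/2,1/2), (-1/2,-1/2), (1/2,-3/2), (3/2,-5/2)
  (m₁,m₂)=(3/2,-5/2): CG² = 1/7, CG = +√(1/7)
  (m₁,m₂)=(1/2,-3/2): CG² = 8/35, CG = −√(8/35)   ← matches the target
  (m₁,m₂)=(-1/2,-1/2): CG² = 9/35, CG = +√(9/35)
  (m₁,m₂)=(-3/2,1/2): CG² = 8/35, CG = −√(8/35)   ← matches the target
  (m₁,m₂)=(-5/2,3/2): CG² = 1/7, CG = +√(1/7)
Pairs with CG² = 8/35: (1/2,-3/2): −√(8/35); (-3/2,1/2): −√(8/35)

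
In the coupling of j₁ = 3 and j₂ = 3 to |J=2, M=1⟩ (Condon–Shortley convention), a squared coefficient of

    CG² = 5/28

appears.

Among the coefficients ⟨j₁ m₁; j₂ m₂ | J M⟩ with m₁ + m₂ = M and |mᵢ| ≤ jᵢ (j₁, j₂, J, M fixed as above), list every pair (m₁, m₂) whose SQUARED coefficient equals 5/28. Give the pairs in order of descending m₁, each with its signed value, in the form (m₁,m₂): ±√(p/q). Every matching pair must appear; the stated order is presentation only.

(2,-1): −√(5/28); (-1,2): −√(5/28)

Admissible pairs with m₁+m₂ = M = 1: (-2,3), (-1,2), (0,1), (1,0), (2,-1), (3,-2)
  (m₁,m₂)=(3,-2): CG² = 25/84, CG = +√(25/84)
  (m₁,m₂)=(2,-1): CG² = 5/28, CG = −√(5/28)   ← matches the target
  (m₁,m₂)=(1,0): CG² = 1/42, CG = +√(1/42)
  (m₁,m₂)=(0,1): CG² = 1/42, CG = +√(1/42)
  (m₁,m₂)=(-1,2): CG² = 5/28, CG = −√(5/28)   ← matches the target
  (m₁,m₂)=(-2,3): CG² = 25/84, CG = +√(25/84)
Pairs with CG² = 5/28: (2,-1): −√(5/28); (-1,2): −√(5/28)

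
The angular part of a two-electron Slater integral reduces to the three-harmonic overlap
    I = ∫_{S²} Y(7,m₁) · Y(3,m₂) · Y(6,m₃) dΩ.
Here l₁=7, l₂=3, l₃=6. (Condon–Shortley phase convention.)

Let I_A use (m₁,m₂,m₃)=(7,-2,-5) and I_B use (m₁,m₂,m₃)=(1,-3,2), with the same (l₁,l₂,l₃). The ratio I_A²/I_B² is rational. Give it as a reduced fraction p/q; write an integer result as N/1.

1573/840

Same 7,3,6: normalisation and zero-m 3j drop out of the ratio.
A: Δ: 4! 10! 2! / 17! → 1/2042040; sum: t=0:+1/87091200 = 1/87091200; 3j²(7 3 6; 7 -2 -5) = Δ·Π!·Σ² = 11/408  (sign -1)
B: Δ: 4! 10! 2! / 17! → 1/2042040; sum: t=0:+1/829440 = 1/829440; 3j²(7 3 6; 1 -3 2) = Δ·Π!·Σ² = 35/2431  (sign +1)
I_A²/I_B² = (11/408)/(35/2431) = 1573/840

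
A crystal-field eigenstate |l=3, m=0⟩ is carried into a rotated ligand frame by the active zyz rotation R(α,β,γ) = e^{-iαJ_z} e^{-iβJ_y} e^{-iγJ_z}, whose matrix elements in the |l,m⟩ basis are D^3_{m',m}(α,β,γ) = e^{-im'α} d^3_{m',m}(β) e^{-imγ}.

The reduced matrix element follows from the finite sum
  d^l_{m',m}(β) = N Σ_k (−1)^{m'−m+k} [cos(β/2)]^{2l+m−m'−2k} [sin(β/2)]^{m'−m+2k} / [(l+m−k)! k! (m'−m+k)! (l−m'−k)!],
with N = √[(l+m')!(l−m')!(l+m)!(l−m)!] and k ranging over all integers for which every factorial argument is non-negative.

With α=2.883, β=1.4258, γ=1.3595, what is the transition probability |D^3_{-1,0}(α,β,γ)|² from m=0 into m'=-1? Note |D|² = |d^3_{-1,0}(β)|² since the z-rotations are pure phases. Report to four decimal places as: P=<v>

First d^3_{-1,0}(β=1.4258), then the phase factors e^{-i(-1)α} and e^{-i(0)γ}:
c=cos(1.425800/2)=0.756468, s=sin(1.425800/2)=0.654030; N=√[2·24·6·6]=41.569219
k∈{1,2,3} keeps every argument non-negative
  k=1: (−1)^0·41.5692/(12)·0.7565^5·0.6540^1 = +0.561232
  k=2: (−1)^1·41.5692/(4)·0.7565^3·0.6540^3 = -1.258571
  k=3: (−1)^2·41.5692/(12)·0.7565^1·0.6540^5 = +0.313596
d^3_{-1,0}(1.4258) = +0.561232 -1.258571 +0.313596 = -0.383743
|D^3_{-1,0}|² = |d^3_{-1,0}(β)|² = (-0.383743)² = 0.147259 (the z-rotation phases have unit modulus)

P=0.1473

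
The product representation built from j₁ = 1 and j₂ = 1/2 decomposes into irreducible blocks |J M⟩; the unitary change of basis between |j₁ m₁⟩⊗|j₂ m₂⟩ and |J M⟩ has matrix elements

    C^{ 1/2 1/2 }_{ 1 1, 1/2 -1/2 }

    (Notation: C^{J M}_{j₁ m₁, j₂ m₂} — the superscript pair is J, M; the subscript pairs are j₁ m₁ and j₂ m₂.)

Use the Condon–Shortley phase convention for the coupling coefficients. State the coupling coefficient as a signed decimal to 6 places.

+√(2/3) = +0.816497

triangle: 1!*1!*0!/3! = 1/6
(j±m)!: 2!*0!*0!*1!*1!*0! = 2
prefactor² = (2J+1)*Δ*N² = 2/3
  k=0: +1/(0!*1!*0!*0!*1!*0!) = 1
Σ = 1  ⇒  CG² = 2/3*1² = 2/3
CG = +√(2/3) = +0.816497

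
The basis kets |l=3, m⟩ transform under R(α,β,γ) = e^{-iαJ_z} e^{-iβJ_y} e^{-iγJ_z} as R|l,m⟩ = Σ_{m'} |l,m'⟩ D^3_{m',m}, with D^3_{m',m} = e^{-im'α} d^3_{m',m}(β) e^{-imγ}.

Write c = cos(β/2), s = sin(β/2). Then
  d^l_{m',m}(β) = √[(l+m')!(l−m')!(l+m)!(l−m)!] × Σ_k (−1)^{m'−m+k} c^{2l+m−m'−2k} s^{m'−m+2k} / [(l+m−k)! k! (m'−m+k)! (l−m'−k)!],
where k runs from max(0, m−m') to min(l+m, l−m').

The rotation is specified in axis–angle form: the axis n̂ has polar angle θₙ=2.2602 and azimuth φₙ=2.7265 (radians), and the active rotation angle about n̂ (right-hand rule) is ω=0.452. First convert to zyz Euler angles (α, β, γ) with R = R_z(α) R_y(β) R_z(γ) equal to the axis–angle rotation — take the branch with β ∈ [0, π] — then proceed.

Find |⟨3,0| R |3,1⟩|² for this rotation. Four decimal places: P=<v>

Axis–angle → zyz. n̂ = (sinθₙcosφₙ, sinθₙsinφₙ, cosθₙ) = (-0.706098, +0.311177, -0.636077), ω = 0.4520.
R = I cosω + sinω [n̂]ₓ + (1−cosω) n̂n̂ᵀ gives
  R = [+0.949645, +0.255751, +0.181015; -0.299882, +0.909300, +0.288522; -0.090807, -0.328277, +0.940207]
β = atan2(√(R₁₃²+R₂₃²), R₃₃) = 0.347560; α = atan2(R₂₃, R₁₃) mod 2π = 1.010481; γ = atan2(R₃₂, −R₃₁) mod 2π = 4.982259
First d^3_{0,1}(β=0.3476), then the phase factors e^{-i(0)α} and e^{-i(1)γ}:
c=cos(0.347560/2)=0.984938, s=sin(0.347560/2)=0.172907; N=√[6·6·24·2]=41.569219
k: max(0,(1)−(0))=1 … min(3+(1),3−(0))=3
  k=1: (−1)^0·41.5692/(12)·0.9849^5·0.1729^1 = +0.555197
  k=2: (−1)^1·41.5692/(4)·0.9849^3·0.1729^3 = -0.051330
  k=3: (−1)^2·41.5692/(12)·0.9849^1·0.1729^5 = +0.000527
d^3_{0,1}(0.3476) = +0.555197 -0.051330 +0.000527 = +0.504394
|D^3_{0,1}|² = |d^3_{0,1}(β)|² = (+0.504394)² = 0.254413 (the z-rotation phases have unit modulus)

P=0.2544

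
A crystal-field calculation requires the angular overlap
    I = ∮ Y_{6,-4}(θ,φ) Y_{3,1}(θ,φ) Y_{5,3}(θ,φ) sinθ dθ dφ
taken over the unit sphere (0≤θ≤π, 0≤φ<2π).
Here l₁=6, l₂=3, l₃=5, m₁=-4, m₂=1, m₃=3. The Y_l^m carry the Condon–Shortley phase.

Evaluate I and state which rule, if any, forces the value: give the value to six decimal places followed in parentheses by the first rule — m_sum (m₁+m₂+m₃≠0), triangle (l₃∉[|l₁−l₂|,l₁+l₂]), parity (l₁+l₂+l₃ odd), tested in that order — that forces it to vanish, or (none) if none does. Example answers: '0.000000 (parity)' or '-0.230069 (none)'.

0.113950 (none)

m-sum 0 ✓  L=14 even ✓  3≤5≤9 ✓
Π(2lᵢ+1) = 13×7×11 = 1001
triangle coeff Δ(6,3,5) = 1/675675
Σ_t [1,3]: t=1:−1/8640 t=2:+1/2304 t=3:−1/8640 = 7/34560
(3j)²=7/429 [(6 3 5; 0 0 0)], sign=-1
Σ_t [2,4]: t=2:+1/322560 t=3:−1/30240 t=4:+1/69120 = -1/64512
(3j)²=10/1001 [(6 3 5; -4 1 3)], sign=-1
⇒ 4πI² = 70/429
I = (+1)√(70/429/(4π)) = 0.11395029
No selection rule forces the value: the integral is nonzero (none).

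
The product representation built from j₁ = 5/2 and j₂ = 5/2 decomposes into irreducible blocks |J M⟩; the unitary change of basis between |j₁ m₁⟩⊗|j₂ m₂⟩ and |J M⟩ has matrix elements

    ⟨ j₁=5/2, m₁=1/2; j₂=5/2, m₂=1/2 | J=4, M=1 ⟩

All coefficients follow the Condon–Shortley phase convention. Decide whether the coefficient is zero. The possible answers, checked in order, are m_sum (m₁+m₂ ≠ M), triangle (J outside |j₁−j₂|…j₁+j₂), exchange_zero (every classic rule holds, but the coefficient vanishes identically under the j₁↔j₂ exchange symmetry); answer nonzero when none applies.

m-sum: m₁+m₂ = 1/2+1/2 = 1, M = 1  ✓
triangle: |j₁−j₂| = 0 ≤ J = 4 ≤ j₁+j₂ = 5  ✓
exchange: j₁=j₂ and m₁=m₂, and (−1)^(j₁+j₂−J) = (−1)^1 = −1 forces ⟨j₁m₁;j₂m₂|JM⟩ = −⟨j₂m₂;j₁m₁|JM⟩ = −⟨j₁m₁;j₂m₂|JM⟩ ⇒ the coefficient vanishes identically
Racah sum check: Σ_k collapses to 0 ⇒ CG = 0

exchange_zero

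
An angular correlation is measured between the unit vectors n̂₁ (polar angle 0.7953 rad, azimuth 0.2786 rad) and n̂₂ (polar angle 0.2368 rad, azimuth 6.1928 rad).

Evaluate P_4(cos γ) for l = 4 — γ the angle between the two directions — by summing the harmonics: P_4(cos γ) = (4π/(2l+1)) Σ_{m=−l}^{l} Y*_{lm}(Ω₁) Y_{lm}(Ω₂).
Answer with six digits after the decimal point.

Summing Y*_{l m}(θ₁,φ₁)·Y_{l m}(θ₂,φ₂) over m ∈ [−4, 4]; prefactor 4π/(2·4+1) = 1.396263:
  m=-4: (0.050708, 0.103282) × (0.001254, 0.000474) = (0.000015, 0.000154)  (running Σ = (0.000015, 0.000154))
  m=-3: (0.213951, 0.236683) × (0.015135, 0.004208) = (0.002242, 0.004482)  (running Σ = (0.002257, 0.004636))
  m=-2: (0.351898, 0.219252) × (0.101684, 0.018584) = (0.031708, 0.028834)  (running Σ = (0.033965, 0.033470))
  m=-1: (0.097930, 0.028012) × (0.388390, 0.035201) = (0.037049, 0.014327)  (running Σ = (0.071014, 0.047797))
  m=0: (-0.348677, -0.000000) × (0.624626, 0.000000) = (-0.217793, -0.000000)  (running Σ = (-0.146779, 0.047797))
  m=1: (-0.097930, 0.028012) × (-0.388390, 0.035201) = (0.037049, -0.014327)  (running Σ = (-0.109730, 0.033470))
  m=2: (0.351898, -0.219252) × (0.101684, -0.018584) = (0.031708, -0.028834)  (running Σ = (-0.078023, 0.004636))
  m=3: (-0.213951, 0.236683) × (-0.015135, 0.004208) = (0.002242, -0.004482)  (running Σ = (-0.075780, 0.000154))
  m=4: (0.050708, -0.103282) × (0.001254, -0.000474) = (0.000015, -0.000154)  (running Σ = (-0.075766, -0.000000))
Total Σ_m = (-0.075766, -0.000000). Multiply by 1.396263: (-0.105789, -0.000000). P_4(cos γ) = -0.105789

-0.105789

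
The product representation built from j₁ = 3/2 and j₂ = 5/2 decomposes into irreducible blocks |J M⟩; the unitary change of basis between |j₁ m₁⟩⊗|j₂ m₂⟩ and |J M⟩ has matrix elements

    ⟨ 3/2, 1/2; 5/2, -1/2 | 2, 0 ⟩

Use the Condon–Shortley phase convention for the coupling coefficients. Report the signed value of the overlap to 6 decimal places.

√[5·2!1!3!/7! · 2!1!2!3!2!2!] = √(8/7)
  +(−1)^0/∏(0,2,1,2,0,1)! = 1/4  (running 1/4)
  +(−1)^1/∏(1,1,0,1,1,2)! = -1/2  (running -1/4)
⟨..|..⟩ = √(8/7)·(-1/4) = -0.267261

-0.267261  (= −√(1/14))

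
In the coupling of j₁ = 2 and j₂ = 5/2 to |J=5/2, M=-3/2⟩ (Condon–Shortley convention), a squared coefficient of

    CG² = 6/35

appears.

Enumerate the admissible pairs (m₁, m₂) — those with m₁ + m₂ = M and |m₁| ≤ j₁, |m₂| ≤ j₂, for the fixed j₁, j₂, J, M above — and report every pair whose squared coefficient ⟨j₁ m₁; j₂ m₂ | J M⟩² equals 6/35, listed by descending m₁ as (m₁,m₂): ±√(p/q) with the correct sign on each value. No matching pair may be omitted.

Admissible pairs with m₁+m₂ = M = -3/2: (-2,1/2), (-1,-1/2), (0,-3/2), (1,-5/2)
  (m₁,m₂)=(1,-5/2): CG² = 3/7, CG = +√(3/7)
  (m₁,m₂)=(0,-3/2): CG² = 1/70, CG = −√(1/70)
  (m₁,m₂)=(-1,-1/2): CG² = 6/35, CG = −√(6/35)   ← matches the target
  (m₁,m₂)=(-2,1/2): CG² = 27/70, CG = +√(27/70)
Pairs with CG² = 6/35: (-1,-1/2): −√(6/35)

(-1,-1/2): −√(6/35)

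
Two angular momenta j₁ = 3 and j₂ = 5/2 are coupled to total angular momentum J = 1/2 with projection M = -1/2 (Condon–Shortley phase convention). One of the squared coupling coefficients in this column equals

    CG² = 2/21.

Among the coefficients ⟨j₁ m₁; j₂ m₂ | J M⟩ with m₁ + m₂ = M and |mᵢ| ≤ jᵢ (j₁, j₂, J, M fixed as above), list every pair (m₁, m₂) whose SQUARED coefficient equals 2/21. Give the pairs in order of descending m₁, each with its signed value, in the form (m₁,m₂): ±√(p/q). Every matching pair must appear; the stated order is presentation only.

(1,-3/2): −√(2/21)

Admissible pairs with m₁+m₂ = M = -1/2: (-3,5/2), (-2,3/2), (-1,1/2), (0,-1/2), (1,-3/2), (2,-5/2)
  (m₁,m₂)=(2,-5/2): CG² = 1/21, CG = +√(1/21)
  (m₁,m₂)=(1,-3/2): CG² = 2/21, CG = −√(2/21)   ← matches the target
  (m₁,m₂)=(0,-1/2): CG² = 1/7, CG = +√(1/7)
  (m₁,m₂)=(-1,1/2): CG² = 4/21, CG = −√(4/21)
  (m₁,m₂)=(-2,3/2): CG² = 5/21, CG = +√(5/21)
  (m₁,m₂)=(-3,5/2): CG² = 2/7, CG = −√(2/7)
Pairs with CG² = 2/21: (1,-3/2): −√(2/21)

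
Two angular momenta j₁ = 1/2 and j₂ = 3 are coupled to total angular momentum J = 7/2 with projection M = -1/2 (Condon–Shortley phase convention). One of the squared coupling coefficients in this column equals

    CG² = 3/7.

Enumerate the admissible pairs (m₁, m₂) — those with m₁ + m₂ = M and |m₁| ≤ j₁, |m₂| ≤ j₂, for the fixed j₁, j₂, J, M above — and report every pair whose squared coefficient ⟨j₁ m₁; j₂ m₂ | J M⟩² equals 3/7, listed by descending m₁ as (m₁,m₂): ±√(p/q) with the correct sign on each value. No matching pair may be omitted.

(1/2,-1): +√(3/7)

Admissible pairs with m₁+m₂ = M = -1/2: (-1/2,0), (1/2,-1)
  (m₁,m₂)=(1/2,-1): CG² = 3/7, CG = +√(3/7)   ← matches the target
  (m₁,m₂)=(-1/2,0): CG² = 4/7, CG = +√(4/7)
Pairs with CG² = 3/7: (1/2,-1): +√(3/7)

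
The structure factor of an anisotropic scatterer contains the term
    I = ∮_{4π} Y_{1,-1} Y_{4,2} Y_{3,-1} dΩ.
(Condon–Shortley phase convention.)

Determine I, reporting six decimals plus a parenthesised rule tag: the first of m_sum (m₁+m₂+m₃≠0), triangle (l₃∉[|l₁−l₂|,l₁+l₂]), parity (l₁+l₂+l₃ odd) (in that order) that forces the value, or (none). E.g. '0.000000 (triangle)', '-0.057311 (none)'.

m-sum 0 ✓  L=8 even ✓  3≤3≤5 ✓
Π(2lᵢ+1) = 3×9×7 = 189
triangle coeff Δ(1,4,3) = 1/252
Σ_t [1,1]: t=1:−1/36 = -1/36
(3j)²=4/63 [(1 4 3; 0 0 0)], sign=+1
Σ_t [2,2]: t=2:+1/96 = 1/96
(3j)²=5/84 [(1 4 3; -1 2 -1)], sign=+1
⇒ 4πI² = 5/7
I = (+1)√(5/7/(4π)) = 0.23841361
No selection rule forces the value: the integral is nonzero (none).

0.238414 (none)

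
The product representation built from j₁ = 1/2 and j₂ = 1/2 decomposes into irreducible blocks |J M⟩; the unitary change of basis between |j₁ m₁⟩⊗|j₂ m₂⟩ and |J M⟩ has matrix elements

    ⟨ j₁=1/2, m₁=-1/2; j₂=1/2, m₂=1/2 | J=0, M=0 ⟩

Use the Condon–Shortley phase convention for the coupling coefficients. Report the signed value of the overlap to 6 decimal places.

−√(1/2) = -0.707107

√[1·1!0!0!/2! · 0!1!1!0!0!0!] = √(1/2)
  +(−1)^1/∏(1,0,0,0,0,0)! = -1  (running -1)
⟨..|..⟩ = √(1/2)·(-1) = -0.707107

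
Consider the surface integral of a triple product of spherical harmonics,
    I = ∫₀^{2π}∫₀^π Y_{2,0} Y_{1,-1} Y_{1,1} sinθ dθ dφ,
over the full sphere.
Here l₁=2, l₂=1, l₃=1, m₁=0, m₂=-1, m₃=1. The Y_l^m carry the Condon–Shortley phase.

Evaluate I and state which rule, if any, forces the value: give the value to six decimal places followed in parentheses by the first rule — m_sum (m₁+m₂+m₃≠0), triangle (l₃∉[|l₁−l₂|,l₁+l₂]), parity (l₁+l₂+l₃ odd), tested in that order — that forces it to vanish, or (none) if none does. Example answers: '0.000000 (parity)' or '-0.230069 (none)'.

0.126157 (none)

Rules hold: Σm=0, L=4 even, 1≤1≤3.
N = 5·3·3 = 45
Δ = 2!·2!·0!/5! = 1/30
Racah Σ t=1..1: t=1:−1/1 = -1/1
⇒ 3j(2 1 1; 0 0 0)² = 2/15, sgn +1
Racah Σ t=0..0: t=0:+1/4 = 1/4
⇒ 3j(2 1 1; 0 -1 1)² = 1/30, sgn +1
4πI² = N·(3j₀)²·(3jₘ)² = 1/5
I = +1·√(0.2/4π) = 0.12615663
No selection rule forces the value: the integral is nonzero (none).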